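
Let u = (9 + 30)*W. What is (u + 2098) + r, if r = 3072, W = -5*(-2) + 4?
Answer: 5716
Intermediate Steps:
W = 14 (W = 10 + 4 = 14)
u = 546 (u = (9 + 30)*14 = 39*14 = 546)
(u + 2098) + r = (546 + 2098) + 3072 = 2644 + 3072 = 5716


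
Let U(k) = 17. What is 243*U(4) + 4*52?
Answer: 4339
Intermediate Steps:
243*U(4) + 4*52 = 243*17 + 4*52 = 4131 + 208 = 4339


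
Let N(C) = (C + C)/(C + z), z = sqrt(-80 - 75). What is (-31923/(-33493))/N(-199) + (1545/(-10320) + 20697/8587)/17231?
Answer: 1625300336033639/3409529347788848 - 31923*I*sqrt(155)/13330214 ≈ 0.47669 - 0.029815*I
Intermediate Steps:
z = I*sqrt(155) (z = sqrt(-155) = I*sqrt(155) ≈ 12.45*I)
N(C) = 2*C/(C + I*sqrt(155)) (N(C) = (C + C)/(C + I*sqrt(155)) = (2*C)/(C + I*sqrt(155)) = 2*C/(C + I*sqrt(155)))
(-31923/(-33493))/N(-199) + (1545/(-10320) + 20697/8587)/17231 = (-31923/(-33493))/((2*(-199)/(-199 + I*sqrt(155)))) + (1545/(-10320) + 20697/8587)/17231 = (-31923*(-1/33493))/((-398/(-199 + I*sqrt(155)))) + (1545*(-1/10320) + 20697*(1/8587))*(1/17231) = 31923*(1/2 - I*sqrt(155)/398)/33493 + (-103/688 + 20697/8587)*(1/17231) = (31923/66986 - 31923*I*sqrt(155)/13330214) + (13355075/5907856)*(1/17231) = (31923/66986 - 31923*I*sqrt(155)/13330214) + 13355075/101798266736 = 1625300336033639/3409529347788848 - 31923*I*sqrt(155)/13330214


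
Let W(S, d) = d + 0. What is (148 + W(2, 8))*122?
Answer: 19032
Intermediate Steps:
W(S, d) = d
(148 + W(2, 8))*122 = (148 + 8)*122 = 156*122 = 19032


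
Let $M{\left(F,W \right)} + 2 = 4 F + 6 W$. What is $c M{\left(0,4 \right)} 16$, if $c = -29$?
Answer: $-10208$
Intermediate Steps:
$M{\left(F,W \right)} = -2 + 4 F + 6 W$ ($M{\left(F,W \right)} = -2 + \left(4 F + 6 W\right) = -2 + 4 F + 6 W$)
$c M{\left(0,4 \right)} 16 = - 29 \left(-2 + 4 \cdot 0 + 6 \cdot 4\right) 16 = - 29 \left(-2 + 0 + 24\right) 16 = \left(-29\right) 22 \cdot 16 = \left(-638\right) 16 = -10208$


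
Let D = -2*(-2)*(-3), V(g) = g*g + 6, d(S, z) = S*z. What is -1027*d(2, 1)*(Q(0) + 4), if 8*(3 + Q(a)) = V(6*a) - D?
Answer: -13351/2 ≈ -6675.5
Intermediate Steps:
V(g) = 6 + g**2 (V(g) = g**2 + 6 = 6 + g**2)
D = -12 (D = 4*(-3) = -12)
Q(a) = -3/4 + 9*a**2/2 (Q(a) = -3 + ((6 + (6*a)**2) - 1*(-12))/8 = -3 + ((6 + 36*a**2) + 12)/8 = -3 + (18 + 36*a**2)/8 = -3 + (9/4 + 9*a**2/2) = -3/4 + 9*a**2/2)
-1027*d(2, 1)*(Q(0) + 4) = -1027*2*1*((-3/4 + (9/2)*0**2) + 4) = -2054*((-3/4 + (9/2)*0) + 4) = -2054*((-3/4 + 0) + 4) = -2054*(-3/4 + 4) = -2054*13/4 = -1027*13/2 = -13351/2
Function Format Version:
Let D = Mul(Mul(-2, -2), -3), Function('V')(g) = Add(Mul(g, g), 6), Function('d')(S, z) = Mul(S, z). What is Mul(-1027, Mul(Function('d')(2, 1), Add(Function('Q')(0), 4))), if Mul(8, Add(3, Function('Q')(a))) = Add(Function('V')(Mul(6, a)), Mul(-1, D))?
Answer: Rational(-13351, 2) ≈ -6675.5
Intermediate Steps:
Function('V')(g) = Add(6, Pow(g, 2)) (Function('V')(g) = Add(Pow(g, 2), 6) = Add(6, Pow(g, 2)))
D = -12 (D = Mul(4, -3) = -12)
Function('Q')(a) = Add(Rational(-3, 4), Mul(Rational(9, 2), Pow(a, 2))) (Function('Q')(a) = Add(-3, Mul(Rational(1, 8), Add(Add(6, Pow(Mul(6, a), 2)), Mul(-1, -12)))) = Add(-3, Mul(Rational(1, 8), Add(Add(6, Mul(36, Pow(a, 2))), 12))) = Add(-3, Mul(Rational(1, 8), Add(18, Mul(36, Pow(a, 2))))) = Add(-3, Add(Rational(9, 4), Mul(Rational(9, 2), Pow(a, 2)))) = Add(Rational(-3, 4), Mul(Rational(9, 2), Pow(a, 2))))
Mul(-1027, Mul(Function('d')(2, 1), Add(Function('Q')(0), 4))) = Mul(-1027, Mul(Mul(2, 1), Add(Add(Rational(-3, 4), Mul(Rational(9, 2), Pow(0, 2))), 4))) = Mul(-1027, Mul(2, Add(Add(Rational(-3, 4), Mul(Rational(9, 2), 0)), 4))) = Mul(-1027, Mul(2, Add(Add(Rational(-3, 4), 0), 4))) = Mul(-1027, Mul(2, Add(Rational(-3, 4), 4))) = Mul(-1027, Mul(2, Rational(13, 4))) = Mul(-1027, Rational(13, 2)) = Rational(-13351, 2)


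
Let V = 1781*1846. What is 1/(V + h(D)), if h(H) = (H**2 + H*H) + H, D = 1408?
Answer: 1/7254062 ≈ 1.3785e-7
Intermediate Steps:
h(H) = H + 2*H**2 (h(H) = (H**2 + H**2) + H = 2*H**2 + H = H + 2*H**2)
V = 3287726
1/(V + h(D)) = 1/(3287726 + 1408*(1 + 2*1408)) = 1/(3287726 + 1408*(1 + 2816)) = 1/(3287726 + 1408*2817) = 1/(3287726 + 3966336) = 1/7254062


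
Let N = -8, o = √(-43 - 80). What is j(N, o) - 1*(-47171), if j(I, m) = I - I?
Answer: 47171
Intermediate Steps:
o = I*√123 (o = √(-123) = I*√123 ≈ 11.091*I)
j(I, m) = 0
j(N, o) - 1*(-47171) = 0 - 1*(-47171) = 0 + 47171 = 47171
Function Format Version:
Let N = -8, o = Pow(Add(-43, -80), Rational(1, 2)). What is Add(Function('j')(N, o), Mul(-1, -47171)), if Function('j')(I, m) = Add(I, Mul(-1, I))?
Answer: 47171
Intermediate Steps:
o = Mul(I, Pow(123, Rational(1, 2))) (o = Pow(-123, Rational(1, 2)) = Mul(I, Pow(123, Rational(1, 2))) ≈ Mul(11.091, I))
Function('j')(I, m) = 0
Add(Function('j')(N, o), Mul(-1, -47171)) = Add(0, Mul(-1, -47171)) = Add(0, 47171) = 47171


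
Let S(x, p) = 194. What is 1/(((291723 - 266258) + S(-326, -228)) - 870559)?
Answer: -1/844900 ≈ -1.1836e-6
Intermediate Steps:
1/(((291723 - 266258) + S(-326, -228)) - 870559) = 1/(((291723 - 266258) + 194) - 870559) = 1/((25465 + 194) - 870559) = 1/(25659 - 870559) = 1/(-844900) = -1/844900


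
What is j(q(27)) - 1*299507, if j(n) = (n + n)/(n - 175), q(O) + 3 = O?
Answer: -45225605/151 ≈ -2.9951e+5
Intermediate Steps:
q(O) = -3 + O
j(n) = 2*n/(-175 + n) (j(n) = (2*n)/(-175 + n) = 2*n/(-175 + n))
j(q(27)) - 1*299507 = 2*(-3 + 27)/(-175 + (-3 + 27)) - 1*299507 = 2*24/(-175 + 24) - 299507 = 2*24/(-151) - 299507 = 2*24*(-1/151) - 299507 = -48/151 - 299507 = -45225605/151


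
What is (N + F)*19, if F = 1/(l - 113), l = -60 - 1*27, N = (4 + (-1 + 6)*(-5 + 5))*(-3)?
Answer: -45619/200 ≈ -228.09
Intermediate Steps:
N = -12 (N = (4 + 5*0)*(-3) = (4 + 0)*(-3) = 4*(-3) = -12)
l = -87 (l = -60 - 27 = -87)
F = -1/200 (F = 1/(-87 - 113) = 1/(-200) = -1/200 ≈ -0.0050000)
(N + F)*19 = (-12 - 1/200)*19 = -2401/200*19 = -45619/200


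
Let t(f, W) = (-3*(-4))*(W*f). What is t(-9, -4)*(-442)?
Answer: -190944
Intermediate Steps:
t(f, W) = 12*W*f (t(f, W) = 12*(W*f) = 12*W*f)
t(-9, -4)*(-442) = (12*(-4)*(-9))*(-442) = 432*(-442) = -190944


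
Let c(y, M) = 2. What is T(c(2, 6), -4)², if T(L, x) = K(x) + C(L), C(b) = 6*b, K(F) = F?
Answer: 64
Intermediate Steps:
T(L, x) = x + 6*L
T(c(2, 6), -4)² = (-4 + 6*2)² = (-4 + 12)² = 8² = 64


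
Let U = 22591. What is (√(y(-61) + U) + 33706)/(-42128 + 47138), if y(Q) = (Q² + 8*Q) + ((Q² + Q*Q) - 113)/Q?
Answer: 16853/2505 + √10627115/101870 ≈ 6.7597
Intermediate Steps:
y(Q) = Q² + 8*Q + (-113 + 2*Q²)/Q (y(Q) = (Q² + 8*Q) + ((Q² + Q²) - 113)/Q = (Q² + 8*Q) + (2*Q² - 113)/Q = (Q² + 8*Q) + (-113 + 2*Q²)/Q = Q² + 8*Q + (-113 + 2*Q²)/Q)
(√(y(-61) + U) + 33706)/(-42128 + 47138) = (√((-113 + (-61)²*(10 - 61))/(-61) + 22591) + 33706)/(-42128 + 47138) = (√(-(-113 + 3721*(-51))/61 + 22591) + 33706)/5010 = (√(-(-113 - 189771)/61 + 22591) + 33706)*(1/5010) = (√(-1/61*(-189884) + 22591) + 33706)*(1/5010) = (√(189884/61 + 22591) + 33706)*(1/5010) = (√(1567935/61) + 33706)*(1/5010) = (3*√10627115/61 + 33706)*(1/5010) = (33706 + 3*√10627115/61)*(1/5010) = 16853/2505 + √10627115/101870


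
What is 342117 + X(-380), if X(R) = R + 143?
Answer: 341880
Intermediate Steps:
X(R) = 143 + R
342117 + X(-380) = 342117 + (143 - 380) = 342117 - 237 = 341880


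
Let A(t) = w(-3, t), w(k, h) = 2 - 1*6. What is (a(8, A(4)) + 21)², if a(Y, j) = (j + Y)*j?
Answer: 25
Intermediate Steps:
w(k, h) = -4 (w(k, h) = 2 - 6 = -4)
A(t) = -4
a(Y, j) = j*(Y + j) (a(Y, j) = (Y + j)*j = j*(Y + j))
(a(8, A(4)) + 21)² = (-4*(8 - 4) + 21)² = (-4*4 + 21)² = (-16 + 21)² = 5² = 25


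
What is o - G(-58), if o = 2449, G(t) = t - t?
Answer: 2449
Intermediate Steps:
G(t) = 0
o - G(-58) = 2449 - 1*0 = 2449 + 0 = 2449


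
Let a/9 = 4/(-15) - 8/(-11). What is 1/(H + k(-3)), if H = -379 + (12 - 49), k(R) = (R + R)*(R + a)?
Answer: -55/23258 ≈ -0.0023648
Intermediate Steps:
a = 228/55 (a = 9*(4/(-15) - 8/(-11)) = 9*(4*(-1/15) - 8*(-1/11)) = 9*(-4/15 + 8/11) = 9*(76/165) = 228/55 ≈ 4.1455)
k(R) = 2*R*(228/55 + R) (k(R) = (R + R)*(R + 228/55) = (2*R)*(228/55 + R) = 2*R*(228/55 + R))
H = -416 (H = -379 - 37 = -416)
1/(H + k(-3)) = 1/(-416 + (2/55)*(-3)*(228 + 55*(-3))) = 1/(-416 + (2/55)*(-3)*(228 - 165)) = 1/(-416 + (2/55)*(-3)*63) = 1/(-416 - 378/55) = 1/(-23258/55) = -55/23258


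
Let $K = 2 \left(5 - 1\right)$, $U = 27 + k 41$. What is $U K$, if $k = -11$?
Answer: $-3392$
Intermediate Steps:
$U = -424$ ($U = 27 - 451 = -424$)
$K = 8$ ($K = 2 \cdot 4 = 8$)
$U K = \left(-424\right) 8 = -3392$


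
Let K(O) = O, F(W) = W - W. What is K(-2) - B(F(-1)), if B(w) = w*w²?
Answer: -2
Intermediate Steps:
F(W) = 0
B(w) = w³
K(-2) - B(F(-1)) = -2 - 1*0³ = -2 - 1*0 = -2 + 0 = -2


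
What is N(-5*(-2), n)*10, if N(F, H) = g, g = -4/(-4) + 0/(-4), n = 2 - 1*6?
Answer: 10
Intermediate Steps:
n = -4 (n = 2 - 6 = -4)
g = 1 (g = -4*(-1/4) + 0*(-1/4) = 1 + 0 = 1)
N(F, H) = 1
N(-5*(-2), n)*10 = 1*10 = 10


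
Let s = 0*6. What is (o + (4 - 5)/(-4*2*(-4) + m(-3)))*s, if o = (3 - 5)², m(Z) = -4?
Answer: 0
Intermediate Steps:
o = 4 (o = (-2)² = 4)
s = 0
(o + (4 - 5)/(-4*2*(-4) + m(-3)))*s = (4 + (4 - 5)/(-4*2*(-4) - 4))*0 = (4 - 1/(-8*(-4) - 4))*0 = (4 - 1/(32 - 4))*0 = (4 - 1/28)*0 = (111/28)*0 = 0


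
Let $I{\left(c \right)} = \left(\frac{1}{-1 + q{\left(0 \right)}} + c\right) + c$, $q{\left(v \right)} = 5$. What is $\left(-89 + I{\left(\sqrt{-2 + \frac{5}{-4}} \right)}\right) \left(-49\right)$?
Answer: $\frac{17395}{4} - 49 i \sqrt{13} \approx 4348.8 - 176.67 i$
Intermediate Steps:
$I{\left(c \right)} = \frac{1}{4} + 2 c$ ($I{\left(c \right)} = \left(\frac{1}{-1 + 5} + c\right) + c = \left(\frac{1}{4} + c\right) + c = \frac{1}{4} + 2 c$)
$\left(-89 + I{\left(\sqrt{-2 + \frac{5}{-4}} \right)}\right) \left(-49\right) = \left(-89 + \left(\frac{1}{4} + 2 \sqrt{-2 + \frac{5}{-4}}\right)\right) \left(-49\right) = \left(-89 + \left(\frac{1}{4} + 2 \sqrt{-2 + 5 \left(- \frac{1}{4}\right)}\right)\right) \left(-49\right) = \left(-89 + \left(\frac{1}{4} + 2 \sqrt{-2 - \frac{5}{4}}\right)\right) \left(-49\right) = \left(-89 + \left(\frac{1}{4} + 2 \sqrt{- \frac{13}{4}}\right)\right) \left(-49\right) = \left(-89 + \left(\frac{1}{4} + 2 \frac{i \sqrt{13}}{2}\right)\right) \left(-49\right) = \left(-89 + \left(\frac{1}{4} + i \sqrt{13}\right)\right) \left(-49\right) = \left(- \frac{355}{4} + i \sqrt{13}\right) \left(-49\right) = \frac{17395}{4} - 49 i \sqrt{13}$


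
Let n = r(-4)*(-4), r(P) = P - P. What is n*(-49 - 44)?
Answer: 0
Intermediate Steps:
r(P) = 0
n = 0 (n = 0*(-4) = 0)
n*(-49 - 44) = 0*(-49 - 44) = 0*(-93) = 0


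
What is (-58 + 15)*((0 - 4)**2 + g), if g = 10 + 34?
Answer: -2580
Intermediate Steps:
g = 44
(-58 + 15)*((0 - 4)**2 + g) = (-58 + 15)*((0 - 4)**2 + 44) = -43*((-4)**2 + 44) = -43*(16 + 44) = -43*60 = -2580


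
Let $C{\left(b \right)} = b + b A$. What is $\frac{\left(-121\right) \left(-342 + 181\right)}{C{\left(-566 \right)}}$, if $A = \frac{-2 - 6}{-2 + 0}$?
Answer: $- \frac{19481}{2830} \approx -6.8837$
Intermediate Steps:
$A = 4$ ($A = - \frac{8}{-2} = \left(-8\right) \left(- \frac{1}{2}\right) = 4$)
$C{\left(b \right)} = 5 b$ ($C{\left(b \right)} = b + b 4 = b + 4 b = 5 b$)
$\frac{\left(-121\right) \left(-342 + 181\right)}{C{\left(-566 \right)}} = \frac{\left(-121\right) \left(-342 + 181\right)}{5 \left(-566\right)} = \frac{\left(-121\right) \left(-161\right)}{-2830} = 19481 \left(- \frac{1}{2830}\right) = - \frac{19481}{2830}$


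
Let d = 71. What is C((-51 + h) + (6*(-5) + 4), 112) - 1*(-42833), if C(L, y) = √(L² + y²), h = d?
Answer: 42833 + 2*√3145 ≈ 42945.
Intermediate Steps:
h = 71
C((-51 + h) + (6*(-5) + 4), 112) - 1*(-42833) = √(((-51 + 71) + (6*(-5) + 4))² + 112²) - 1*(-42833) = √((20 + (-30 + 4))² + 12544) + 42833 = √((20 - 26)² + 12544) + 42833 = √((-6)² + 12544) + 42833 = √(36 + 12544) + 42833 = √12580 + 42833 = 2*√3145 + 42833 = 42833 + 2*√3145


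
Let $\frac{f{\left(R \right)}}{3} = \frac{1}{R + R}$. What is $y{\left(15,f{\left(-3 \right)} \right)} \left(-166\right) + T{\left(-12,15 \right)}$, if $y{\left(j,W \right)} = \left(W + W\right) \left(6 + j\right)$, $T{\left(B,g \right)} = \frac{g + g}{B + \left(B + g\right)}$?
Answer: $\frac{10448}{3} \approx 3482.7$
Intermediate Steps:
$f{\left(R \right)} = \frac{3}{2 R}$ ($f{\left(R \right)} = \frac{3}{R + R} = \frac{3}{2 R}$)
$T{\left(B,g \right)} = \frac{2 g}{g + 2 B}$
$y{\left(j,W \right)} = 2 W \left(6 + j\right)$
$y{\left(15,f{\left(-3 \right)} \right)} \left(-166\right) + T{\left(-12,15 \right)} = 2 \frac{3}{2 \left(-3\right)} \left(6 + 15\right) \left(-166\right) + 2 \cdot 15 \frac{1}{15 + 2 \left(-12\right)} = 2 \cdot \frac{3}{2} \left(- \frac{1}{3}\right) 21 \left(-166\right) + 2 \cdot 15 \frac{1}{15 - 24} = 2 \left(- \frac{1}{2}\right) 21 \left(-166\right) + 2 \cdot 15 \frac{1}{-9} = \left(-21\right) \left(-166\right) + 2 \cdot 15 \left(- \frac{1}{9}\right) = 3486 - \frac{10}{3} = \frac{10448}{3}$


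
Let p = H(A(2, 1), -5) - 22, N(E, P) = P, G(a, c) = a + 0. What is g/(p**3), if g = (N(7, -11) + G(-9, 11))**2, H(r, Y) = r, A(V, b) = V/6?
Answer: -432/10985 ≈ -0.039326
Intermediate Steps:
A(V, b) = V/6 (A(V, b) = V*(1/6) = V/6)
G(a, c) = a
p = -65/3 (p = (1/6)*2 - 22 = 1/3 - 22 = -65/3 ≈ -21.667)
g = 400 (g = (-11 - 9)**2 = (-20)**2 = 400)
g/(p**3) = 400/((-65/3)**3) = 400/(-274625/27) = 400*(-27/274625) = -432/10985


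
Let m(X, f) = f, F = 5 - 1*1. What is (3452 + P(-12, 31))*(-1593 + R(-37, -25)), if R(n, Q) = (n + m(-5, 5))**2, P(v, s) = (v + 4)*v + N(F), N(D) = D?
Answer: -2021088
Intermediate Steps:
F = 4 (F = 5 - 1 = 4)
P(v, s) = 4 + v*(4 + v) (P(v, s) = (v + 4)*v + 4 = (4 + v)*v + 4 = v*(4 + v) + 4 = 4 + v*(4 + v))
R(n, Q) = (5 + n)**2 (R(n, Q) = (n + 5)**2 = (5 + n)**2)
(3452 + P(-12, 31))*(-1593 + R(-37, -25)) = (3452 + (4 + (-12)**2 + 4*(-12)))*(-1593 + (5 - 37)**2) = (3452 + (4 + 144 - 48))*(-1593 + (-32)**2) = (3452 + 100)*(-1593 + 1024) = 3552*(-569) = -2021088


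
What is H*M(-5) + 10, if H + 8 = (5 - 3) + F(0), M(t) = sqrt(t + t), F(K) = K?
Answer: 10 - 6*I*sqrt(10) ≈ 10.0 - 18.974*I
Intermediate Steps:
M(t) = sqrt(2)*sqrt(t) (M(t) = sqrt(2*t) = sqrt(2)*sqrt(t))
H = -6 (H = -8 + ((5 - 3) + 0) = -8 + (2 + 0) = -8 + 2 = -6)
H*M(-5) + 10 = -6*sqrt(2)*sqrt(-5) + 10 = -6*sqrt(2)*I*sqrt(5) + 10 = -6*I*sqrt(10) + 10 = 10 - 6*I*sqrt(10)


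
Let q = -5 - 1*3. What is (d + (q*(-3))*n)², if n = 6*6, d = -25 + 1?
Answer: 705600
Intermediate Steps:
d = -24
n = 36
q = -8 (q = -5 - 3 = -8)
(d + (q*(-3))*n)² = (-24 - 8*(-3)*36)² = (-24 + 24*36)² = (-24 + 864)² = 840² = 705600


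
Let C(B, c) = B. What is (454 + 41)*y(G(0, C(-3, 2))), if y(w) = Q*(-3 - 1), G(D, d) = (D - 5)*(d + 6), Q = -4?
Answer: 7920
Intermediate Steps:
G(D, d) = (-5 + D)*(6 + d)
y(w) = 16 (y(w) = -4*(-3 - 1) = -4*(-4) = 16)
(454 + 41)*y(G(0, C(-3, 2))) = (454 + 41)*16 = 495*16 = 7920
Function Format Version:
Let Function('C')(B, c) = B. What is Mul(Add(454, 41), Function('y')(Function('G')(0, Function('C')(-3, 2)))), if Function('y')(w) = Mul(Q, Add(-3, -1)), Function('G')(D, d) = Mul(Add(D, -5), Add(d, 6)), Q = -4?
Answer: 7920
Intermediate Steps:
Function('G')(D, d) = Mul(Add(-5, D), Add(6, d))
Function('y')(w) = 16 (Function('y')(w) = Mul(-4, Add(-3, -1)) = Mul(-4, -4) = 16)
Mul(Add(454, 41), Function('y')(Function('G')(0, Function('C')(-3, 2)))) = Mul(Add(454, 41), 16) = Mul(495, 16) = 7920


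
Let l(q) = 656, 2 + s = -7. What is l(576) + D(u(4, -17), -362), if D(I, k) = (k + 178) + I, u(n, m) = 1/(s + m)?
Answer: 12271/26 ≈ 471.96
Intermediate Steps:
s = -9 (s = -2 - 7 = -9)
u(n, m) = 1/(-9 + m)
D(I, k) = 178 + I + k (D(I, k) = (178 + k) + I = 178 + I + k)
l(576) + D(u(4, -17), -362) = 656 + (178 + 1/(-9 - 17) - 362) = 656 + (178 + 1/(-26) - 362) = 656 + (178 - 1/26 - 362) = 656 - 4785/26 = 12271/26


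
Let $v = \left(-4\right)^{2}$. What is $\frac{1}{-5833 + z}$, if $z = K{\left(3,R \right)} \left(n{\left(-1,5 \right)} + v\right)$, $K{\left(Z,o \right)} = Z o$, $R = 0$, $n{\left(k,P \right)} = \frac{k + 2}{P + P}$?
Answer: $- \frac{1}{5833} \approx -0.00017144$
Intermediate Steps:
$n{\left(k,P \right)} = \frac{2 + k}{2 P}$
$v = 16$
$z = 0$ ($z = 3 \cdot 0 \left(\frac{2 - 1}{2 \cdot 5} + 16\right) = 0 \left(\frac{1}{2} \cdot \frac{1}{5} \cdot 1 + 16\right) = 0 \left(\frac{1}{10} + 16\right) = 0 \cdot \frac{161}{10} = 0$)
$\frac{1}{-5833 + z} = \frac{1}{-5833 + 0} = \frac{1}{-5833} = - \frac{1}{5833}$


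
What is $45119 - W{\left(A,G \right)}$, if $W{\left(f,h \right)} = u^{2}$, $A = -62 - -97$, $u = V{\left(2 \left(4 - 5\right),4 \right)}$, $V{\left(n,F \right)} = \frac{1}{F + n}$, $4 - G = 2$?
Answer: $\frac{180475}{4} \approx 45119.0$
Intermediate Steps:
$G = 2$ ($G = 4 - 2 = 2$)
$u = \frac{1}{2}$ ($u = \frac{1}{4 + 2 \left(4 - 5\right)} = \frac{1}{4 + 2 \left(-1\right)} = \frac{1}{4 - 2} = \frac{1}{2} \approx 0.5$)
$A = 35$ ($A = -62 + 97 = 35$)
$W{\left(f,h \right)} = \frac{1}{4}$ ($W{\left(f,h \right)} = \left(\frac{1}{2}\right)^{2} = \frac{1}{4}$)
$45119 - W{\left(A,G \right)} = 45119 - \frac{1}{4} = \frac{180475}{4}$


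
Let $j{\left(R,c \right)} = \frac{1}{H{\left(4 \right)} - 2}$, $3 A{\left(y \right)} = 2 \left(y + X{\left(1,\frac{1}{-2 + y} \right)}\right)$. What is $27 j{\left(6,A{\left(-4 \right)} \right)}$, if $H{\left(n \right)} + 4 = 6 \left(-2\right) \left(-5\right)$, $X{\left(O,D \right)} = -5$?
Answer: $\frac{1}{2} \approx 0.5$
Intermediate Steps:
$H{\left(n \right)} = 56$ ($H{\left(n \right)} = -4 + 6 \left(-2\right) \left(-5\right) = -4 - -60 = -4 + 60 = 56$)
$A{\left(y \right)} = - \frac{10}{3} + \frac{2 y}{3}$ ($A{\left(y \right)} = \frac{2 \left(y - 5\right)}{3} = \frac{2 \left(-5 + y\right)}{3} = \frac{-10 + 2 y}{3} = - \frac{10}{3} + \frac{2 y}{3}$)
$j{\left(R,c \right)} = \frac{1}{54}$ ($j{\left(R,c \right)} = \frac{1}{56 - 2} = \frac{1}{54}$)
$27 j{\left(6,A{\left(-4 \right)} \right)} = 27 \cdot \frac{1}{54} = \frac{1}{2}$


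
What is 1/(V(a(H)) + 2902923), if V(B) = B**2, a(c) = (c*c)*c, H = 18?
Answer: 1/36915147 ≈ 2.7089e-8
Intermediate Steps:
a(c) = c**3 (a(c) = c**2*c = c**3)
1/(V(a(H)) + 2902923) = 1/((18**3)**2 + 2902923) = 1/(5832**2 + 2902923) = 1/(34012224 + 2902923) = 1/36915147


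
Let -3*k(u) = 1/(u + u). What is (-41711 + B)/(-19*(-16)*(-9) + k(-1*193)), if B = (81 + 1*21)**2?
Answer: 36253506/3168287 ≈ 11.443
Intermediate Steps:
B = 10404 (B = (81 + 21)**2 = 102**2 = 10404)
k(u) = -1/(6*u) (k(u) = -1/(3*(u + u)) = -1/(2*u)/3 = -1/(6*u))
(-41711 + B)/(-19*(-16)*(-9) + k(-1*193)) = (-41711 + 10404)/(-19*(-16)*(-9) - 1/(6*((-1*193)))) = -31307/(304*(-9) - 1/6/(-193)) = -31307/(-2736 - 1/6*(-1/193)) = -31307/(-2736 + 1/1158) = -31307/(-3168287/1158) = -31307*(-1158/3168287) = 36253506/3168287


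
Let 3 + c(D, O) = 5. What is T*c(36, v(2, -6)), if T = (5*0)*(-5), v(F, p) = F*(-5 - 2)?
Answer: 0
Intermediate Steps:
v(F, p) = -7*F (v(F, p) = F*(-7) = -7*F)
c(D, O) = 2 (c(D, O) = -3 + 5 = 2)
T = 0 (T = 0*(-5) = 0)
T*c(36, v(2, -6)) = 0*2 = 0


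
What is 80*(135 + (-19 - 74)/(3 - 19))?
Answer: 11265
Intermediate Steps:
80*(135 + (-19 - 74)/(3 - 19)) = 80*(135 - 93/(-16)) = 80*(135 - 93*(-1/16)) = 80*(135 + 93/16) = 80*(2253/16) = 11265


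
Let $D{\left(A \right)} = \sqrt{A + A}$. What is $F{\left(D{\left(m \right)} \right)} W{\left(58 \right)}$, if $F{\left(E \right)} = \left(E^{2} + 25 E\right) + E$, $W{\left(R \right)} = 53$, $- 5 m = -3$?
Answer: $\frac{318}{5} + \frac{1378 \sqrt{30}}{5} \approx 1573.1$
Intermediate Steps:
$m = \frac{3}{5}$ ($m = \left(- \frac{1}{5}\right) \left(-3\right) = \frac{3}{5} \approx 0.6$)
$D{\left(A \right)} = \sqrt{2} \sqrt{A}$ ($D{\left(A \right)} = \sqrt{2 A} = \sqrt{2} \sqrt{A}$)
$F{\left(E \right)} = E^{2} + 26 E$
$F{\left(D{\left(m \right)} \right)} W{\left(58 \right)} = \sqrt{2} \sqrt{\frac{3}{5}} \left(26 + \sqrt{2} \sqrt{\frac{3}{5}}\right) 53 = \sqrt{2} \frac{\sqrt{15}}{5} \left(26 + \sqrt{2} \frac{\sqrt{15}}{5}\right) 53 = \frac{\sqrt{30}}{5} \left(26 + \frac{\sqrt{30}}{5}\right) 53 = \frac{\sqrt{30} \left(26 + \frac{\sqrt{30}}{5}\right)}{5} \cdot 53 = \frac{53 \sqrt{30} \left(26 + \frac{\sqrt{30}}{5}\right)}{5}$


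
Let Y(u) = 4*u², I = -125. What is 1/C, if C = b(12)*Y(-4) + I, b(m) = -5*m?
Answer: -1/3965 ≈ -0.00025221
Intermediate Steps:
C = -3965 (C = (-5*12)*(4*(-4)²) - 125 = -240*16 - 125 = -60*64 - 125 = -3840 - 125 = -3965)
1/C = 1/(-3965) = -1/3965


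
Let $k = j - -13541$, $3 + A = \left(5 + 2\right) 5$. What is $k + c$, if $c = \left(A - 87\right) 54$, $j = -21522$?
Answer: $-10951$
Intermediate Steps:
$A = 32$ ($A = -3 + \left(5 + 2\right) 5 = -3 + 7 \cdot 5 = -3 + 35 = 32$)
$c = -2970$ ($c = \left(32 - 87\right) 54 = \left(-55\right) 54 = -2970$)
$k = -7981$ ($k = -21522 - -13541 = -21522 + 13541 = -7981$)
$k + c = -7981 - 2970 = -10951$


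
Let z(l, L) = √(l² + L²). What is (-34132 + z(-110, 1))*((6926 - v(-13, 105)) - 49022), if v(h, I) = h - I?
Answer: 1432793096 - 41978*√12101 ≈ 1.4282e+9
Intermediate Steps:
z(l, L) = √(L² + l²)
(-34132 + z(-110, 1))*((6926 - v(-13, 105)) - 49022) = (-34132 + √(1² + (-110)²))*((6926 - (-13 - 1*105)) - 49022) = (-34132 + √(1 + 12100))*((6926 - (-13 - 105)) - 49022) = (-34132 + √12101)*((6926 - 1*(-118)) - 49022) = (-34132 + √12101)*((6926 + 118) - 49022) = (-34132 + √12101)*(7044 - 49022) = (-34132 + √12101)*(-41978) = 1432793096 - 41978*√12101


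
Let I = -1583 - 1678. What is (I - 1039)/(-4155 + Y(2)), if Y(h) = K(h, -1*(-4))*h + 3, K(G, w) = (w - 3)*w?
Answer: 1075/1036 ≈ 1.0376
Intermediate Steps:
K(G, w) = w*(-3 + w) (K(G, w) = (-3 + w)*w = w*(-3 + w))
I = -3261
Y(h) = 3 + 4*h (Y(h) = ((-1*(-4))*(-3 - 1*(-4)))*h + 3 = (4*(-3 + 4))*h + 3 = (4*1)*h + 3 = 4*h + 3 = 3 + 4*h)
(I - 1039)/(-4155 + Y(2)) = (-3261 - 1039)/(-4155 + (3 + 4*2)) = -4300/(-4155 + (3 + 8)) = -4300/(-4155 + 11) = -4300/(-4144) = -4300*(-1/4144) = 1075/1036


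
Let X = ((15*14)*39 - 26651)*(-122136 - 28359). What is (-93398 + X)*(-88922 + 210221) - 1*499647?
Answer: 336992250181656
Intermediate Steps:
X = 2778288195 (X = (210*39 - 26651)*(-150495) = (8190 - 26651)*(-150495) = -18461*(-150495) = 2778288195)
(-93398 + X)*(-88922 + 210221) - 1*499647 = (-93398 + 2778288195)*(-88922 + 210221) - 1*499647 = 2778194797*121299 - 499647 = 336992250681303 - 499647 = 336992250181656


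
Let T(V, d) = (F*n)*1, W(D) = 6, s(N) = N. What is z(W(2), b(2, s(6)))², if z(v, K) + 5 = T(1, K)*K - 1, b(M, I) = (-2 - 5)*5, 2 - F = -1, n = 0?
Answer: 36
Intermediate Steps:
F = 3 (F = 2 - 1*(-1) = 2 + 1 = 3)
T(V, d) = 0 (T(V, d) = (3*0)*1 = 0*1 = 0)
b(M, I) = -35 (b(M, I) = -7*5 = -35)
z(v, K) = -6 (z(v, K) = -5 + (0*K - 1) = -5 + (0 - 1) = -5 - 1 = -6)
z(W(2), b(2, s(6)))² = (-6)² = 36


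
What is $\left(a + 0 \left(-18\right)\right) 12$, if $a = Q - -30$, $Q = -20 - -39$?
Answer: $588$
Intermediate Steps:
$Q = 19$ ($Q = -20 + 39 = 19$)
$a = 49$ ($a = 19 - -30 = 19 + 30 = 49$)
$\left(a + 0 \left(-18\right)\right) 12 = \left(49 + 0 \left(-18\right)\right) 12 = \left(49 + 0\right) 12 = 49 \cdot 12 = 588$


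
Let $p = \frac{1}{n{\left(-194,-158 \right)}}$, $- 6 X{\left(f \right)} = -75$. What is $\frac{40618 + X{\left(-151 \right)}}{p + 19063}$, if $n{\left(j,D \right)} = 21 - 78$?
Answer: $\frac{4631877}{2173180} \approx 2.1314$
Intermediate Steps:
$X{\left(f \right)} = \frac{25}{2}$ ($X{\left(f \right)} = \left(- \frac{1}{6}\right) \left(-75\right) = \frac{25}{2}$)
$n{\left(j,D \right)} = -57$
$p = - \frac{1}{57}$ ($p = \frac{1}{-57} = - \frac{1}{57} \approx -0.017544$)
$\frac{40618 + X{\left(-151 \right)}}{p + 19063} = \frac{40618 + \frac{25}{2}}{- \frac{1}{57} + 19063} = \frac{81261}{2 \cdot \frac{1086590}{57}} = \frac{81261}{2} \cdot \frac{57}{1086590} = \frac{4631877}{2173180}$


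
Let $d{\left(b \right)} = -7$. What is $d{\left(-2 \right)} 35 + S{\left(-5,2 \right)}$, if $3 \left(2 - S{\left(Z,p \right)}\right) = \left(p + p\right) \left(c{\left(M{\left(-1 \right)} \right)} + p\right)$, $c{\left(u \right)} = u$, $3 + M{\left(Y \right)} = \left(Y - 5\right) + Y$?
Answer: $- \frac{697}{3} \approx -232.33$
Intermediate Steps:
$M{\left(Y \right)} = -8 + 2 Y$ ($M{\left(Y \right)} = -3 + \left(\left(Y - 5\right) + Y\right) = -3 + \left(\left(-5 + Y\right) + Y\right) = -3 + \left(-5 + 2 Y\right) = -8 + 2 Y$)
$S{\left(Z,p \right)} = 2 - \frac{2 p \left(-10 + p\right)}{3}$ ($S{\left(Z,p \right)} = 2 - \frac{\left(p + p\right) \left(\left(-8 + 2 \left(-1\right)\right) + p\right)}{3} = 2 - \frac{2 p \left(\left(-8 - 2\right) + p\right)}{3} = 2 - \frac{2 p \left(-10 + p\right)}{3}$)
$d{\left(-2 \right)} 35 + S{\left(-5,2 \right)} = \left(-7\right) 35 + \left(2 - \frac{2 \cdot 2^{2}}{3} + \frac{20}{3} \cdot 2\right) = -245 + \left(2 - \frac{8}{3} + \frac{40}{3}\right) = -245 + \frac{38}{3} = - \frac{697}{3}$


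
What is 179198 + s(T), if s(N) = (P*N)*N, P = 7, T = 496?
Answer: 1901310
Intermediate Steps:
s(N) = 7*N² (s(N) = (7*N)*N = 7*N²)
179198 + s(T) = 179198 + 7*496² = 179198 + 7*246016 = 179198 + 1722112 = 1901310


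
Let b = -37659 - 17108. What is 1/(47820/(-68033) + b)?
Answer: -68033/3726011131 ≈ -1.8259e-5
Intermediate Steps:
b = -54767
1/(47820/(-68033) + b) = 1/(47820/(-68033) - 54767) = 1/(47820*(-1/68033) - 54767) = 1/(-47820/68033 - 54767) = 1/(-3726011131/68033) = -68033/3726011131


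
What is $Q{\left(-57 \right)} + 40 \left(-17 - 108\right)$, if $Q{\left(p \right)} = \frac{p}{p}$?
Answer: $-4999$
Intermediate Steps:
$Q{\left(p \right)} = 1$
$Q{\left(-57 \right)} + 40 \left(-17 - 108\right) = 1 + 40 \left(-17 - 108\right) = 1 + 40 \left(-125\right) = 1 - 5000 = -4999$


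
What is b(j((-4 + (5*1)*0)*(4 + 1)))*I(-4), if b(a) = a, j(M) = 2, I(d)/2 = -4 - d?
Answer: 0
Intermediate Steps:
I(d) = -8 - 2*d (I(d) = 2*(-4 - d) = -8 - 2*d)
b(j((-4 + (5*1)*0)*(4 + 1)))*I(-4) = 2*(-8 - 2*(-4)) = 2*(-8 + 8) = 2*0 = 0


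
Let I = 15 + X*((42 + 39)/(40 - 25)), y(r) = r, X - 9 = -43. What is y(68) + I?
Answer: -503/5 ≈ -100.60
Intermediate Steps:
X = -34 (X = 9 - 43 = -34)
I = -843/5 (I = 15 - 34*(42 + 39)/(40 - 25) = 15 - 2754/15 = 15 - 34*27/5 = 15 - 918/5 = -843/5 ≈ -168.60)
y(68) + I = 68 - 843/5 = -503/5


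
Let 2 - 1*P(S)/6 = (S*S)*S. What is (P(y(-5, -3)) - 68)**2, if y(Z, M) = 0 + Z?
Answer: 481636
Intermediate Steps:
y(Z, M) = Z
P(S) = 12 - 6*S**3 (P(S) = 12 - 6*S*S*S = 12 - 6*S**2*S = 12 - 6*S**3)
(P(y(-5, -3)) - 68)**2 = ((12 - 6*(-5)**3) - 68)**2 = ((12 - 6*(-125)) - 68)**2 = ((12 + 750) - 68)**2 = (762 - 68)**2 = 694**2 = 481636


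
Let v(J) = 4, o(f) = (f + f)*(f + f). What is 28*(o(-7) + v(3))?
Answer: 5600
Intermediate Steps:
o(f) = 4*f**2 (o(f) = (2*f)*(2*f) = 4*f**2)
28*(o(-7) + v(3)) = 28*(4*(-7)**2 + 4) = 28*(4*49 + 4) = 28*(196 + 4) = 28*200 = 5600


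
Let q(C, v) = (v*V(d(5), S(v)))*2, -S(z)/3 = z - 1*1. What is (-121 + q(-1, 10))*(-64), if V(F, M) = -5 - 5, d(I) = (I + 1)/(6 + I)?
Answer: 20544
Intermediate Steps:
S(z) = 3 - 3*z (S(z) = -3*(z - 1*1) = -3*(z - 1) = -3*(-1 + z) = 3 - 3*z)
d(I) = (1 + I)/(6 + I)
V(F, M) = -10
q(C, v) = -20*v (q(C, v) = (v*(-10))*2 = -10*v*2 = -20*v)
(-121 + q(-1, 10))*(-64) = (-121 - 20*10)*(-64) = (-121 - 200)*(-64) = -321*(-64) = 20544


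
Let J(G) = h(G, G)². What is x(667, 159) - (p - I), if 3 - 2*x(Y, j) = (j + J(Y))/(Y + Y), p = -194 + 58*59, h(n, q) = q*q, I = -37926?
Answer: -99018008675/1334 ≈ -7.4226e+7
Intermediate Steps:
h(n, q) = q²
p = 3228 (p = -194 + 3422 = 3228)
J(G) = G⁴ (J(G) = (G²)² = G⁴)
x(Y, j) = 3/2 - (j + Y⁴)/(4*Y) (x(Y, j) = 3/2 - (j + Y⁴)/(2*(Y + Y)) = 3/2 - (j + Y⁴)/(2*(2*Y)) = 3/2 - (j + Y⁴)*1/(2*Y)/2 = 3/2 - (j + Y⁴)/(4*Y))
x(667, 159) - (p - I) = (¼)*(-1*159 - 1*667⁴ + 6*667)/667 - (3228 - 1*(-37926)) = (¼)*(1/667)*(-159 - 1*197926222321 + 4002) - (3228 + 37926) = (¼)*(1/667)*(-159 - 197926222321 + 4002) - 1*41154 = (¼)*(1/667)*(-197926218478) - 41154 = -98963109239/1334 - 41154 = -99018008675/1334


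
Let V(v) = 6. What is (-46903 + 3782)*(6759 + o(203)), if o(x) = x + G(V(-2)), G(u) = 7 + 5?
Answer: -300725854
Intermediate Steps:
G(u) = 12
o(x) = 12 + x (o(x) = x + 12 = 12 + x)
(-46903 + 3782)*(6759 + o(203)) = (-46903 + 3782)*(6759 + (12 + 203)) = -43121*(6759 + 215) = -43121*6974 = -300725854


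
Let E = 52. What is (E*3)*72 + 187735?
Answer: 198967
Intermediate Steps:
(E*3)*72 + 187735 = (52*3)*72 + 187735 = 156*72 + 187735 = 11232 + 187735 = 198967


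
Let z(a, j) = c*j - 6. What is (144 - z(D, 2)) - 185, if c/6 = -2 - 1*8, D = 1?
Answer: 85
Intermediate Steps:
c = -60 (c = 6*(-2 - 1*8) = 6*(-2 - 8) = 6*(-10) = -60)
z(a, j) = -6 - 60*j (z(a, j) = -60*j - 6 = -6 - 60*j)
(144 - z(D, 2)) - 185 = (144 - (-6 - 60*2)) - 185 = (144 - (-6 - 120)) - 185 = (144 - 1*(-126)) - 185 = (144 + 126) - 185 = 270 - 185 = 85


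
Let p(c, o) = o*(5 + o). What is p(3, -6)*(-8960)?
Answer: -53760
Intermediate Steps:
p(3, -6)*(-8960) = -6*(5 - 6)*(-8960) = -6*(-1)*(-8960) = 6*(-8960) = -53760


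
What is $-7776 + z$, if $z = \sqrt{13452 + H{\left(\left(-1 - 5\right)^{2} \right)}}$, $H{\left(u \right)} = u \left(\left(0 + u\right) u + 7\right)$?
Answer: $-7776 + 2 \sqrt{15090} \approx -7530.3$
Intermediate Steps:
$H{\left(u \right)} = u \left(7 + u^{2}\right)$ ($H{\left(u \right)} = u \left(u u + 7\right) = u \left(u^{2} + 7\right) = u \left(7 + u^{2}\right)$)
$z = 2 \sqrt{15090}$ ($z = \sqrt{13452 + \left(-1 - 5\right)^{2} \left(7 + \left(\left(-1 - 5\right)^{2}\right)^{2}\right)} = \sqrt{13452 + \left(-6\right)^{2} \left(7 + \left(\left(-6\right)^{2}\right)^{2}\right)} = \sqrt{13452 + 36 \left(7 + 36^{2}\right)} = \sqrt{13452 + 36 \left(7 + 1296\right)} = \sqrt{13452 + 36 \cdot 1303} = \sqrt{13452 + 46908} = \sqrt{60360} = 2 \sqrt{15090} \approx 245.68$)
$-7776 + z = -7776 + 2 \sqrt{15090}$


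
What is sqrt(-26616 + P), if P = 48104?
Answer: 4*sqrt(1343) ≈ 146.59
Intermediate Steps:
sqrt(-26616 + P) = sqrt(-26616 + 48104) = sqrt(21488) = 4*sqrt(1343)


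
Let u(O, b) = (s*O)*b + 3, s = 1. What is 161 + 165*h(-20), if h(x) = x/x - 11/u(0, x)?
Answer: -279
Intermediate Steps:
u(O, b) = 3 + O*b (u(O, b) = (1*O)*b + 3 = O*b + 3 = 3 + O*b)
h(x) = -8/3 (h(x) = x/x - 11/(3 + 0*x) = 1 - 11/(3 + 0) = 1 - 11/3 = -8/3)
161 + 165*h(-20) = 161 + 165*(-8/3) = 161 - 440 = -279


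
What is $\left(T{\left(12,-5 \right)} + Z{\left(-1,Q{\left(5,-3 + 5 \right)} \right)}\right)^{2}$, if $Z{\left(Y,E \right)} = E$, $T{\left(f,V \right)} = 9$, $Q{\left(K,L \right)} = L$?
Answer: $121$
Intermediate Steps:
$\left(T{\left(12,-5 \right)} + Z{\left(-1,Q{\left(5,-3 + 5 \right)} \right)}\right)^{2} = \left(9 + \left(-3 + 5\right)\right)^{2} = \left(9 + 2\right)^{2} = 11^{2} = 121$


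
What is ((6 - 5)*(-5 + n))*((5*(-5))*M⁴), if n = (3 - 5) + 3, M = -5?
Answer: 62500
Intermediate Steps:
n = 1 (n = -2 + 3 = 1)
((6 - 5)*(-5 + n))*((5*(-5))*M⁴) = ((6 - 5)*(-5 + 1))*((5*(-5))*(-5)⁴) = (1*(-4))*(-25*625) = -4*(-15625) = 62500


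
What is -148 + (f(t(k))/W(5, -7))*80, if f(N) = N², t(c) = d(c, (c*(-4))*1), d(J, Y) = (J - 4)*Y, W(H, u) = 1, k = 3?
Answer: 11372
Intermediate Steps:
d(J, Y) = Y*(-4 + J) (d(J, Y) = (-4 + J)*Y = Y*(-4 + J))
t(c) = -4*c*(-4 + c) (t(c) = ((c*(-4))*1)*(-4 + c) = (-4*c*1)*(-4 + c) = (-4*c)*(-4 + c) = -4*c*(-4 + c))
-148 + (f(t(k))/W(5, -7))*80 = -148 + ((4*3*(4 - 1*3))²/1)*80 = -148 + ((4*3*(4 - 3))²*1)*80 = -148 + ((4*3*1)²*1)*80 = -148 + (12²*1)*80 = -148 + (144*1)*80 = -148 + 144*80 = -148 + 11520 = 11372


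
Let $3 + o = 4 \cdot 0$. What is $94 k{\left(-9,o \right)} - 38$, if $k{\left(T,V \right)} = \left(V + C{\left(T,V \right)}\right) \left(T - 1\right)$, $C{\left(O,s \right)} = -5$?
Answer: $7482$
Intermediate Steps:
$o = -3$ ($o = -3 + 4 \cdot 0 = -3 + 0 = -3$)
$k{\left(T,V \right)} = \left(-1 + T\right) \left(-5 + V\right)$ ($k{\left(T,V \right)} = \left(V - 5\right) \left(T - 1\right) = \left(-5 + V\right) \left(-1 + T\right) = \left(-1 + T\right) \left(-5 + V\right)$)
$94 k{\left(-9,o \right)} - 38 = 94 \left(5 - -3 - -45 - -27\right) - 38 = 94 \left(5 + 3 + 45 + 27\right) - 38 = 94 \cdot 80 - 38 = 7520 - 38 = 7482$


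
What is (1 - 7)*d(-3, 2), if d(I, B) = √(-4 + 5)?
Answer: -6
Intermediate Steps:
d(I, B) = 1 (d(I, B) = √1 = 1)
(1 - 7)*d(-3, 2) = (1 - 7)*1 = -6*1 = -6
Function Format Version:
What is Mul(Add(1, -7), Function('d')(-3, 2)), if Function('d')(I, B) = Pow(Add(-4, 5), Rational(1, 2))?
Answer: -6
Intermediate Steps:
Function('d')(I, B) = 1 (Function('d')(I, B) = Pow(1, Rational(1, 2)) = 1)
Mul(Add(1, -7), Function('d')(-3, 2)) = Mul(Add(1, -7), 1) = Mul(-6, 1) = -6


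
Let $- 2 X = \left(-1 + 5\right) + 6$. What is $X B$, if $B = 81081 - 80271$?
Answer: $-4050$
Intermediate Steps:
$X = -5$ ($X = - \frac{\left(-1 + 5\right) + 6}{2} = - \frac{4 + 6}{2} = \left(- \frac{1}{2}\right) 10 = -5$)
$B = 810$ ($B = 81081 - 80271 = 810$)
$X B = \left(-5\right) 810 = -4050$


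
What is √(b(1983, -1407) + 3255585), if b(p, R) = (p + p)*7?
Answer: √3283347 ≈ 1812.0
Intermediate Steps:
b(p, R) = 14*p (b(p, R) = (2*p)*7 = 14*p)
√(b(1983, -1407) + 3255585) = √(14*1983 + 3255585) = √(27762 + 3255585) = √3283347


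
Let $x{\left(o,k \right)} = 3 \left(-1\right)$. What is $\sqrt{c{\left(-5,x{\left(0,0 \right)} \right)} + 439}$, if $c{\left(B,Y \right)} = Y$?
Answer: $2 \sqrt{109} \approx 20.881$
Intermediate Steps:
$x{\left(o,k \right)} = -3$
$\sqrt{c{\left(-5,x{\left(0,0 \right)} \right)} + 439} = \sqrt{-3 + 439} = \sqrt{436} = 2 \sqrt{109}$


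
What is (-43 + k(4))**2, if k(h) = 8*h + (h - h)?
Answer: 121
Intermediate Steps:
k(h) = 8*h (k(h) = 8*h + 0 = 8*h)
(-43 + k(4))**2 = (-43 + 8*4)**2 = (-43 + 32)**2 = (-11)**2 = 121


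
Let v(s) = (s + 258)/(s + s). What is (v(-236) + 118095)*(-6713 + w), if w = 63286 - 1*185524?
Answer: -3593917110959/236 ≈ -1.5228e+10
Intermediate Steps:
v(s) = (258 + s)/(2*s) (v(s) = (258 + s)/((2*s)) = (258 + s)*(1/(2*s)) = (258 + s)/(2*s))
w = -122238 (w = 63286 - 185524 = -122238)
(v(-236) + 118095)*(-6713 + w) = ((½)*(258 - 236)/(-236) + 118095)*(-6713 - 122238) = ((½)*(-1/236)*22 + 118095)*(-128951) = (-11/236 + 118095)*(-128951) = (27870409/236)*(-128951) = -3593917110959/236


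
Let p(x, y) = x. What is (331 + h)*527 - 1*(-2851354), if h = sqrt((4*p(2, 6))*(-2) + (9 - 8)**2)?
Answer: 3025791 + 527*I*sqrt(15) ≈ 3.0258e+6 + 2041.1*I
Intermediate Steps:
h = I*sqrt(15) (h = sqrt((4*2)*(-2) + (9 - 8)**2) = sqrt(8*(-2) + 1**2) = sqrt(-16 + 1) = sqrt(-15) = I*sqrt(15) ≈ 3.873*I)
(331 + h)*527 - 1*(-2851354) = (331 + I*sqrt(15))*527 - 1*(-2851354) = (174437 + 527*I*sqrt(15)) + 2851354 = 3025791 + 527*I*sqrt(15)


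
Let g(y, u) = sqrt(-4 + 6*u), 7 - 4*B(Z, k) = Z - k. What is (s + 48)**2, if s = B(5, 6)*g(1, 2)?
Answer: 2336 + 384*sqrt(2) ≈ 2879.1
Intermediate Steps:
B(Z, k) = 7/4 - Z/4 + k/4 (B(Z, k) = 7/4 - (Z - k)/4 = 7/4 + (-Z/4 + k/4) = 7/4 - Z/4 + k/4)
s = 4*sqrt(2) (s = (7/4 - 1/4*5 + (1/4)*6)*sqrt(-4 + 6*2) = (7/4 - 5/4 + 3/2)*sqrt(-4 + 12) = 2*sqrt(8) = 2*(2*sqrt(2)) = 4*sqrt(2) ≈ 5.6569)
(s + 48)**2 = (4*sqrt(2) + 48)**2 = (48 + 4*sqrt(2))**2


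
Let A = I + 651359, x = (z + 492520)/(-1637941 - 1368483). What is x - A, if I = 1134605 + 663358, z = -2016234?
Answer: -54952977021/22436 ≈ -2.4493e+6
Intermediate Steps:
I = 1797963
x = 11371/22436 (x = (-2016234 + 492520)/(-1637941 - 1368483) = -1523714/(-3006424) = -1523714*(-1/3006424) = 11371/22436 ≈ 0.50682)
A = 2449322 (A = 1797963 + 651359 = 2449322)
x - A = 11371/22436 - 1*2449322 = 11371/22436 - 2449322 = -54952977021/22436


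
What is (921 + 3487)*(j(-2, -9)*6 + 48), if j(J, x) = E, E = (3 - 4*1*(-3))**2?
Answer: 6162384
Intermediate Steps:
E = 225 (E = (3 - 4*(-3))**2 = (3 + 12)**2 = 15**2 = 225)
j(J, x) = 225
(921 + 3487)*(j(-2, -9)*6 + 48) = (921 + 3487)*(225*6 + 48) = 4408*(1350 + 48) = 4408*1398 = 6162384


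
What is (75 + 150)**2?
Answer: 50625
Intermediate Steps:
(75 + 150)**2 = 225**2 = 50625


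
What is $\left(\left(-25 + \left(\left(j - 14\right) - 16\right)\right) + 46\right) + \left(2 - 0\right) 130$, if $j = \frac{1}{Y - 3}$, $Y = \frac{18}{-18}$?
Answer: $\frac{1003}{4} \approx 250.75$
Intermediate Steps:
$Y = -1$ ($Y = 18 \left(- \frac{1}{18}\right) = -1$)
$j = - \frac{1}{4}$ ($j = \frac{1}{-1 - 3} = \frac{1}{-4} = - \frac{1}{4} \approx -0.25$)
$\left(\left(-25 + \left(\left(j - 14\right) - 16\right)\right) + 46\right) + \left(2 - 0\right) 130 = \left(\left(-25 - \frac{121}{4}\right) + 46\right) + \left(2 - 0\right) 130 = \left(\left(-25 - \frac{121}{4}\right) + 46\right) + \left(2 + 0\right) 130 = \left(\left(-25 - \frac{121}{4}\right) + 46\right) + 2 \cdot 130 = \left(- \frac{221}{4} + 46\right) + 260 = - \frac{37}{4} + 260 = \frac{1003}{4}$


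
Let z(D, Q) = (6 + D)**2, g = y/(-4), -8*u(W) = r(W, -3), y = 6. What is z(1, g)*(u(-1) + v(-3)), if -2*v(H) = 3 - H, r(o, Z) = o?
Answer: -1127/8 ≈ -140.88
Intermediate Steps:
u(W) = -W/8
g = -3/2 (g = 6/(-4) = 6*(-1/4) = -3/2 ≈ -1.5000)
v(H) = -3/2 + H/2 (v(H) = -(3 - H)/2 = -3/2 + H/2)
z(1, g)*(u(-1) + v(-3)) = (6 + 1)**2*(-1/8*(-1) + (-3/2 + (1/2)*(-3))) = 7**2*(1/8 + (-3/2 - 3/2)) = 49*(1/8 - 3) = 49*(-23/8) = -1127/8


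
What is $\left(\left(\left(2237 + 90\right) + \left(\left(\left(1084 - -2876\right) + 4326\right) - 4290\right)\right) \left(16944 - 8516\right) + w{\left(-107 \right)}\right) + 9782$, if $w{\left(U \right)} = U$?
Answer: $53299919$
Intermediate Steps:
$\left(\left(\left(2237 + 90\right) + \left(\left(\left(1084 - -2876\right) + 4326\right) - 4290\right)\right) \left(16944 - 8516\right) + w{\left(-107 \right)}\right) + 9782 = \left(\left(\left(2237 + 90\right) + \left(\left(\left(1084 - -2876\right) + 4326\right) - 4290\right)\right) \left(16944 - 8516\right) - 107\right) + 9782 = \left(\left(2327 + \left(\left(\left(1084 + 2876\right) + 4326\right) - 4290\right)\right) 8428 - 107\right) + 9782 = \left(\left(2327 + \left(\left(3960 + 4326\right) - 4290\right)\right) 8428 - 107\right) + 9782 = \left(\left(2327 + \left(8286 - 4290\right)\right) 8428 - 107\right) + 9782 = \left(\left(2327 + 3996\right) 8428 - 107\right) + 9782 = \left(6323 \cdot 8428 - 107\right) + 9782 = \left(53290244 - 107\right) + 9782 = 53290137 + 9782 = 53299919$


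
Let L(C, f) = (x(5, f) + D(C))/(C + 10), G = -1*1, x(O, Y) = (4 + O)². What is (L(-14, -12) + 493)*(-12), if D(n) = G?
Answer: -5676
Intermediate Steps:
G = -1
D(n) = -1
L(C, f) = 80/(10 + C) (L(C, f) = ((4 + 5)² - 1)/(C + 10) = (9² - 1)/(10 + C) = (81 - 1)/(10 + C) = 80/(10 + C))
(L(-14, -12) + 493)*(-12) = (80/(10 - 14) + 493)*(-12) = (80/(-4) + 493)*(-12) = (80*(-¼) + 493)*(-12) = (-20 + 493)*(-12) = 473*(-12) = -5676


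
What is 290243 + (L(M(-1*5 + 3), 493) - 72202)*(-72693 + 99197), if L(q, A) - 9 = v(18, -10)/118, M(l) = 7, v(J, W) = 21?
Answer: -112873390419/59 ≈ -1.9131e+9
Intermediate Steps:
L(q, A) = 1083/118 (L(q, A) = 9 + 21/118 = 1083/118)
290243 + (L(M(-1*5 + 3), 493) - 72202)*(-72693 + 99197) = 290243 + (1083/118 - 72202)*(-72693 + 99197) = 290243 - 8518753/118*26504 = 290243 - 112890514756/59 = -112873390419/59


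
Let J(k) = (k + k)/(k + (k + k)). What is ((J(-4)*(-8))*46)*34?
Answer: -25024/3 ≈ -8341.3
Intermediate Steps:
J(k) = ⅔ (J(k) = (2*k)/(k + 2*k) = (2*k)/((3*k)) = (2*k)*(1/(3*k)) = ⅔)
((J(-4)*(-8))*46)*34 = (((⅔)*(-8))*46)*34 = -16/3*46*34 = -736/3*34 = -25024/3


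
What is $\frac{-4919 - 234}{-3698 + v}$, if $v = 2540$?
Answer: $\frac{5153}{1158} \approx 4.4499$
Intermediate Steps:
$\frac{-4919 - 234}{-3698 + v} = \frac{-4919 - 234}{-3698 + 2540} = - \frac{5153}{-1158} = \left(-5153\right) \left(- \frac{1}{1158}\right) = \frac{5153}{1158}$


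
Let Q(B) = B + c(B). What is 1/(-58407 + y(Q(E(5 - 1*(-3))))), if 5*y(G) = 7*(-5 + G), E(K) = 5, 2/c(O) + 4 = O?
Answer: -5/292021 ≈ -1.7122e-5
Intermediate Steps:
c(O) = 2/(-4 + O)
Q(B) = B + 2/(-4 + B)
y(G) = -7 + 7*G/5 (y(G) = (7*(-5 + G))/5 = (-35 + 7*G)/5 = -7 + 7*G/5)
1/(-58407 + y(Q(E(5 - 1*(-3))))) = 1/(-58407 + (-7 + 7*((2 + 5*(-4 + 5))/(-4 + 5))/5)) = 1/(-58407 + (-7 + 7*((2 + 5*1)/1)/5)) = 1/(-58407 + (-7 + 7*(1*(2 + 5))/5)) = 1/(-58407 + (-7 + 7*(1*7)/5)) = 1/(-58407 + (-7 + (7/5)*7)) = 1/(-58407 + (-7 + 49/5)) = 1/(-58407 + 14/5) = 1/(-292021/5) = -5/292021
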